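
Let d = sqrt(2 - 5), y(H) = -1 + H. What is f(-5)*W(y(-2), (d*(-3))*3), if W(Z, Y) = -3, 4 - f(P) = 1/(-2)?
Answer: -27/2 ≈ -13.500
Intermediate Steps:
d = I*sqrt(3) (d = sqrt(-3) = I*sqrt(3) ≈ 1.732*I)
f(P) = 9/2 (f(P) = 4 - 1/(-2) = 4 - 1*(-1/2) = 4 + 1/2 = 9/2)
f(-5)*W(y(-2), (d*(-3))*3) = (9/2)*(-3) = -27/2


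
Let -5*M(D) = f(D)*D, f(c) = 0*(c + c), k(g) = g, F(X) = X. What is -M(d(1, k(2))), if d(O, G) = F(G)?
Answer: 0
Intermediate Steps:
d(O, G) = G
f(c) = 0 (f(c) = 0*(2*c) = 0)
M(D) = 0 (M(D) = -0*D = -1/5*0 = 0)
-M(d(1, k(2))) = -1*0 = 0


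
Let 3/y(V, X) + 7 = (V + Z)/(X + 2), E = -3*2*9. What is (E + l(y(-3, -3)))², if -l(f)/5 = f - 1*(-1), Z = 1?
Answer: 3136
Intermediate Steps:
E = -54 (E = -6*9 = -54)
y(V, X) = 3/(-7 + (1 + V)/(2 + X)) (y(V, X) = 3/(-7 + (V + 1)/(X + 2)) = 3/(-7 + (1 + V)/(2 + X)))
l(f) = -5 - 5*f (l(f) = -5*(f - 1*(-1)) = -5*(f + 1) = -5*(1 + f) = -5 - 5*f)
(E + l(y(-3, -3)))² = (-54 + (-5 - 15*(2 - 3)/(-13 - 3 - 7*(-3))))² = (-54 + (-5 - 15*(-1)/(-13 - 3 + 21)))² = (-54 + (-5 - 15*(-1)/5))² = (-54 + (-5 - 5*(-⅗)))² = (-54 + (-5 + 3))² = (-54 - 2)² = (-56)² = 3136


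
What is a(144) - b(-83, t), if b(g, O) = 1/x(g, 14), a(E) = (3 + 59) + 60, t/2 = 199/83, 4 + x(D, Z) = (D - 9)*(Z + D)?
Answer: 773967/6344 ≈ 122.00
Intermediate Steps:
x(D, Z) = -4 + (-9 + D)*(D + Z) (x(D, Z) = -4 + (D - 9)*(Z + D) = -4 + (-9 + D)*(D + Z))
t = 398/83 (t = 2*(199/83) = 398/83 ≈ 4.7952)
a(E) = 122 (a(E) = 62 + 60 = 122)
b(g, O) = 1/(-130 + g**2 + 5*g) (b(g, O) = 1/(-4 + g**2 - 9*g - 9*14 + g*14) = 1/(-4 + g**2 - 9*g - 126 + 14*g) = 1/(-130 + g**2 + 5*g))
a(144) - b(-83, t) = 122 - 1/(-130 + (-83)**2 + 5*(-83)) = 122 - 1/(-130 + 6889 - 415) = 122 - 1/6344 = 773967/6344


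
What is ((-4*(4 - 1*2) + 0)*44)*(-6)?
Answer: 2112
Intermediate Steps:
((-4*(4 - 1*2) + 0)*44)*(-6) = ((-4*(4 - 2) + 0)*44)*(-6) = ((-4*2 + 0)*44)*(-6) = ((-8 + 0)*44)*(-6) = -8*44*(-6) = -352*(-6) = 2112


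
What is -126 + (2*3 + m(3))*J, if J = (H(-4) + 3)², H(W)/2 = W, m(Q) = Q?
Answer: 99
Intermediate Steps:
H(W) = 2*W
J = 25 (J = (2*(-4) + 3)² = (-8 + 3)² = (-5)² = 25)
-126 + (2*3 + m(3))*J = -126 + (2*3 + 3)*25 = -126 + (6 + 3)*25 = -126 + 9*25 = -126 + 225 = 99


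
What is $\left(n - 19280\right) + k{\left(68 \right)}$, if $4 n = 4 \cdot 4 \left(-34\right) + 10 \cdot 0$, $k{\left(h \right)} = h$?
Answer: $-19348$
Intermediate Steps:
$n = -136$ ($n = \frac{4 \cdot 4 \left(-34\right) + 10 \cdot 0}{4} = \frac{16 \left(-34\right) + 0}{4} = \frac{-544 + 0}{4} = \frac{1}{4} \left(-544\right) = -136$)
$\left(n - 19280\right) + k{\left(68 \right)} = \left(-136 - 19280\right) + 68 = -19416 + 68 = -19348$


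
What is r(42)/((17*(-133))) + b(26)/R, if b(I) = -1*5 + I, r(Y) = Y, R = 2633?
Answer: -9015/850459 ≈ -0.010600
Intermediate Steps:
b(I) = -5 + I
r(42)/((17*(-133))) + b(26)/R = 42/((17*(-133))) + (-5 + 26)/2633 = 42/(-2261) + 21*(1/2633) = 42*(-1/2261) + 21/2633 = -6/323 + 21/2633 = -9015/850459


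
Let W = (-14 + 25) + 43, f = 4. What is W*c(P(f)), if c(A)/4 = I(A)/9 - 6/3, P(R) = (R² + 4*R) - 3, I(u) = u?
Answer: 264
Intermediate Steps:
W = 54 (W = 11 + 43 = 54)
P(R) = -3 + R² + 4*R
c(A) = -8 + 4*A/9 (c(A) = 4*(A/9 - 6/3) = 4*(A*(⅑) - 6*⅓) = 4*(A/9 - 2) = 4*(-2 + A/9) = -8 + 4*A/9)
W*c(P(f)) = 54*(-8 + 4*(-3 + 4² + 4*4)/9) = 54*(-8 + 4*(-3 + 16 + 16)/9) = 54*(-8 + (4/9)*29) = 54*(-8 + 116/9) = 54*(44/9) = 264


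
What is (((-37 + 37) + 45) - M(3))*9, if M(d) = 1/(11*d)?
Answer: 4452/11 ≈ 404.73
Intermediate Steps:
M(d) = 1/(11*d)
(((-37 + 37) + 45) - M(3))*9 = (((-37 + 37) + 45) - 1/(11*3))*9 = ((0 + 45) - 1/(11*3))*9 = (45 - 1*1/33)*9 = (45 - 1/33)*9 = (1484/33)*9 = 4452/11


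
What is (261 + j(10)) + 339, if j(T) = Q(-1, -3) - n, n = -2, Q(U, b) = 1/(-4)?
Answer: 2407/4 ≈ 601.75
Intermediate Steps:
Q(U, b) = -¼
j(T) = 7/4 (j(T) = -¼ - 1*(-2) = -¼ + 2 = 7/4)
(261 + j(10)) + 339 = (261 + 7/4) + 339 = 1051/4 + 339 = 2407/4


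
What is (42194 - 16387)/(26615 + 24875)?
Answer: 25807/51490 ≈ 0.50120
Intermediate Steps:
(42194 - 16387)/(26615 + 24875) = 25807/51490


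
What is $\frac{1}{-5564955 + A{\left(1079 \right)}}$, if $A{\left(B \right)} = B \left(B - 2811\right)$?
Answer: $- \frac{1}{7433783} \approx -1.3452 \cdot 10^{-7}$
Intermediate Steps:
$A{\left(B \right)} = B \left(-2811 + B\right)$
$\frac{1}{-5564955 + A{\left(1079 \right)}} = \frac{1}{-5564955 + 1079 \left(-2811 + 1079\right)} = \frac{1}{-5564955 + 1079 \left(-1732\right)} = \frac{1}{-5564955 - 1868828} = \frac{1}{-7433783} = - \frac{1}{7433783}$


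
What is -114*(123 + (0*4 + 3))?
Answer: -14364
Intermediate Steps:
-114*(123 + (0*4 + 3)) = -114*(123 + (0 + 3)) = -114*(123 + 3) = -114*126 = -14364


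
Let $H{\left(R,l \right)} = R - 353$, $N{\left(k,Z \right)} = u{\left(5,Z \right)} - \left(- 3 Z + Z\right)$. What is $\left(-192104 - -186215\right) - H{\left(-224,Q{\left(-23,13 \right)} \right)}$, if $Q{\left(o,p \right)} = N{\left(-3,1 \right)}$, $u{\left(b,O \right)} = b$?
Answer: $-5312$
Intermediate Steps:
$N{\left(k,Z \right)} = 5 + 2 Z$ ($N{\left(k,Z \right)} = 5 - \left(- 3 Z + Z\right) = 5 - - 2 Z = 5 + 2 Z$)
$Q{\left(o,p \right)} = 7$ ($Q{\left(o,p \right)} = 5 + 2 \cdot 1 = 5 + 2 = 7$)
$H{\left(R,l \right)} = -353 + R$
$\left(-192104 - -186215\right) - H{\left(-224,Q{\left(-23,13 \right)} \right)} = \left(-192104 - -186215\right) - \left(-353 - 224\right) = \left(-192104 + 186215\right) - -577 = -5889 + 577 = -5312$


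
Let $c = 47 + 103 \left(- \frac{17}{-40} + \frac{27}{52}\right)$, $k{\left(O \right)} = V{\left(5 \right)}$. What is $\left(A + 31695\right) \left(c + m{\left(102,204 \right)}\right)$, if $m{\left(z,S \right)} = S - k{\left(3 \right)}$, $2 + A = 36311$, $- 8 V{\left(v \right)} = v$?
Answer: $\frac{1542143709}{65} \approx 2.3725 \cdot 10^{7}$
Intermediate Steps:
$V{\left(v \right)} = - \frac{v}{8}$
$A = 36309$ ($A = -2 + 36311 = 36309$)
$k{\left(O \right)} = - \frac{5}{8}$ ($k{\left(O \right)} = \left(- \frac{1}{8}\right) 5 = - \frac{5}{8}$)
$m{\left(z,S \right)} = \frac{5}{8} + S$ ($m{\left(z,S \right)} = S - - \frac{5}{8} = S + \frac{5}{8} = \frac{5}{8} + S$)
$c = \frac{75013}{520}$ ($c = 47 + 103 \left(\left(-17\right) \left(- \frac{1}{40}\right) + 27 \cdot \frac{1}{52}\right) = 47 + 103 \left(\frac{17}{40} + \frac{27}{52}\right) = 47 + 103 \cdot \frac{491}{520} = 47 + \frac{50573}{520} = \frac{75013}{520} \approx 144.26$)
$\left(A + 31695\right) \left(c + m{\left(102,204 \right)}\right) = \left(36309 + 31695\right) \left(\frac{75013}{520} + \left(\frac{5}{8} + 204\right)\right) = 68004 \left(\frac{75013}{520} + \frac{1637}{8}\right) = 68004 \cdot \frac{90709}{260} = \frac{1542143709}{65}$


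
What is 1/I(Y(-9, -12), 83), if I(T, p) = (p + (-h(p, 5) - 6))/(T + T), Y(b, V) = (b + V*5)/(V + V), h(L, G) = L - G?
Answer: -23/4 ≈ -5.7500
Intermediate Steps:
Y(b, V) = (b + 5*V)/(2*V) (Y(b, V) = (b + 5*V)/((2*V)) = (b + 5*V)*(1/(2*V)) = (b + 5*V)/(2*V))
I(T, p) = -1/(2*T) (I(T, p) = (p + (-(p - 1*5) - 6))/(T + T) = (p + (-(p - 5) - 6))/((2*T)) = (p + (-(-5 + p) - 6))*(1/(2*T)) = (p + ((5 - p) - 6))*(1/(2*T)) = (p + (-1 - p))*(1/(2*T)) = -1/(2*T))
1/I(Y(-9, -12), 83) = 1/(-(-24/(-9 + 5*(-12)))/2) = 1/(-(-24/(-9 - 60))/2) = 1/(-1/(2*((1/2)*(-1/12)*(-69)))) = 1/(-1/(2*23/8)) = 1/(-1/2*8/23) = 1/(-4/23) = -23/4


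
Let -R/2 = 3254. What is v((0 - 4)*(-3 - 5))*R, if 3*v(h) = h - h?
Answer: 0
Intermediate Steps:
R = -6508 (R = -2*3254 = -6508)
v(h) = 0 (v(h) = (h - h)/3 = (⅓)*0 = 0)
v((0 - 4)*(-3 - 5))*R = 0*(-6508) = 0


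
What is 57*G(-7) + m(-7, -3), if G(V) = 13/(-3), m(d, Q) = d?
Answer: -254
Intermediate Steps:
G(V) = -13/3 (G(V) = 13*(-1/3) = -13/3)
57*G(-7) + m(-7, -3) = 57*(-13/3) - 7 = -247 - 7 = -254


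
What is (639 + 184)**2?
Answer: 677329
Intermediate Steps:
(639 + 184)**2 = 823**2 = 677329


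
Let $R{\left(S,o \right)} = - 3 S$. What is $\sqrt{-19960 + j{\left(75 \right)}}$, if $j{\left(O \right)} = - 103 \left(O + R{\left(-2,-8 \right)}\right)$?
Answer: $i \sqrt{28303} \approx 168.23 i$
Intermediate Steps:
$j{\left(O \right)} = -618 - 103 O$ ($j{\left(O \right)} = - 103 \left(O - -6\right) = - 103 \left(O + 6\right) = - 103 \left(6 + O\right) = -618 - 103 O$)
$\sqrt{-19960 + j{\left(75 \right)}} = \sqrt{-19960 - 8343} = \sqrt{-28303} = i \sqrt{28303}$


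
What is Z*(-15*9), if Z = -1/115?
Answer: 27/23 ≈ 1.1739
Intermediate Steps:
Z = -1/115 (Z = -1*1/115 = -1/115 ≈ -0.0086956)
Z*(-15*9) = -(-3)*9/23 = -1/115*(-135) = 27/23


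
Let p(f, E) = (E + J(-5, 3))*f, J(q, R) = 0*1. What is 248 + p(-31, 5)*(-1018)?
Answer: 158038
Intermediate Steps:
J(q, R) = 0
p(f, E) = E*f (p(f, E) = (E + 0)*f = E*f)
248 + p(-31, 5)*(-1018) = 248 + (5*(-31))*(-1018) = 248 - 155*(-1018) = 248 + 157790 = 158038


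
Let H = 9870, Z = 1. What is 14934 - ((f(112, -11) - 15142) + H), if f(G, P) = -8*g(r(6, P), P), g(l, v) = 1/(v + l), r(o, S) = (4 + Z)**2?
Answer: 141446/7 ≈ 20207.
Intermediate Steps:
r(o, S) = 25 (r(o, S) = (4 + 1)**2 = 5**2 = 25)
g(l, v) = 1/(l + v)
f(G, P) = -8/(25 + P)
14934 - ((f(112, -11) - 15142) + H) = 14934 - ((-8/(25 - 11) - 15142) + 9870) = 14934 - ((-8/14 - 15142) + 9870) = 14934 - ((-8*1/14 - 15142) + 9870) = 14934 - ((-4/7 - 15142) + 9870) = 14934 - (-105998/7 + 9870) = 14934 - 1*(-36908/7) = 14934 + 36908/7 = 141446/7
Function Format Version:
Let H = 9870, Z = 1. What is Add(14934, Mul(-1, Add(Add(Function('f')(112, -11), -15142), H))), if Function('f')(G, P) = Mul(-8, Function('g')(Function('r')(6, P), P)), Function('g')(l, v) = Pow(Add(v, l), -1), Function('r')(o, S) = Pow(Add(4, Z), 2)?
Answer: Rational(141446, 7) ≈ 20207.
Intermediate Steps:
Function('r')(o, S) = 25 (Function('r')(o, S) = Pow(Add(4, 1), 2) = Pow(5, 2) = 25)
Function('g')(l, v) = Pow(Add(l, v), -1)
Function('f')(G, P) = Mul(-8, Pow(Add(25, P), -1))
Add(14934, Mul(-1, Add(Add(Function('f')(112, -11), -15142), H))) = Add(14934, Mul(-1, Add(Add(Mul(-8, Pow(Add(25, -11), -1)), -15142), 9870))) = Add(14934, Mul(-1, Add(Add(Mul(-8, Pow(14, -1)), -15142), 9870))) = Add(14934, Mul(-1, Add(Add(Mul(-8, Rational(1, 14)), -15142), 9870))) = Add(14934, Mul(-1, Add(Add(Rational(-4, 7), -15142), 9870))) = Add(14934, Mul(-1, Add(Rational(-105998, 7), 9870))) = Add(14934, Mul(-1, Rational(-36908, 7))) = Add(14934, Rational(36908, 7)) = Rational(141446, 7)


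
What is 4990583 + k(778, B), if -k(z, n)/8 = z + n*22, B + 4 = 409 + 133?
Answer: 4889671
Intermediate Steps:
B = 538 (B = -4 + (409 + 133) = -4 + 542 = 538)
k(z, n) = -176*n - 8*z (k(z, n) = -8*(z + n*22) = -8*(z + 22*n) = -176*n - 8*z)
4990583 + k(778, B) = 4990583 + (-176*538 - 8*778) = 4990583 + (-94688 - 6224) = 4990583 - 100912 = 4889671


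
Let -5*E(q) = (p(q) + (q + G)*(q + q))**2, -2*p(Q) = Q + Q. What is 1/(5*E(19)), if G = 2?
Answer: -1/606841 ≈ -1.6479e-6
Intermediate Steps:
p(Q) = -Q (p(Q) = -(Q + Q)/2 = -Q)
E(q) = -(-q + 2*q*(2 + q))**2/5 (E(q) = -(-q + (q + 2)*(q + q))**2/5 = -(-q + (2 + q)*(2*q))**2/5 = -(-q + 2*q*(2 + q))**2/5)
1/(5*E(19)) = 1/(5*(-1/5*19**2*(3 + 2*19)**2)) = 1/(5*(-1/5*361*(3 + 38)**2)) = 1/(5*(-1/5*361*41**2)) = 1/(5*(-1/5*361*1681)) = 1/(5*(-606841/5)) = 1/(-606841) = -1/606841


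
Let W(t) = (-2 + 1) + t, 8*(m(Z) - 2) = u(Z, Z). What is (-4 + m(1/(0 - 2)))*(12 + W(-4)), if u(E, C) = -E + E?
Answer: -14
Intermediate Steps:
u(E, C) = 0
m(Z) = 2 (m(Z) = 2 + (⅛)*0 = 2 + 0 = 2)
W(t) = -1 + t
(-4 + m(1/(0 - 2)))*(12 + W(-4)) = (-4 + 2)*(12 + (-1 - 4)) = -2*(12 - 5) = -2*7 = -14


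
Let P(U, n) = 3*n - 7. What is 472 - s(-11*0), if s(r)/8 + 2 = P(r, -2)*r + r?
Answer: 488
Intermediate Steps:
P(U, n) = -7 + 3*n
s(r) = -16 - 96*r (s(r) = -16 + 8*((-7 + 3*(-2))*r + r) = -16 + 8*((-7 - 6)*r + r) = -16 + 8*(-13*r + r) = -16 + 8*(-12*r) = -16 - 96*r)
472 - s(-11*0) = 472 - (-16 - (-1056)*0) = 472 - (-16 - 96*0) = 472 - (-16 + 0) = 472 - 1*(-16) = 472 + 16 = 488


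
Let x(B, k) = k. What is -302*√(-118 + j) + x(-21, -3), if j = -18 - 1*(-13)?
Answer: -3 - 302*I*√123 ≈ -3.0 - 3349.3*I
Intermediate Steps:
j = -5 (j = -18 + 13 = -5)
-302*√(-118 + j) + x(-21, -3) = -302*√(-118 - 5) - 3 = -302*I*√123 - 3 = -3 - 302*I*√123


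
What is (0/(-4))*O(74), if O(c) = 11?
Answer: 0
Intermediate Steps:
(0/(-4))*O(74) = (0/(-4))*11 = (0*(-1/4))*11 = 0*11 = 0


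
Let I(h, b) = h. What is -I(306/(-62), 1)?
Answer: 153/31 ≈ 4.9355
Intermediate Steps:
-I(306/(-62), 1) = -306/(-62) = -306*(-1)/62 = -1*(-153/31) = 153/31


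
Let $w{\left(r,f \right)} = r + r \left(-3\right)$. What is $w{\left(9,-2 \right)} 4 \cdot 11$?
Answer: $-792$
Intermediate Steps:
$w{\left(r,f \right)} = - 2 r$ ($w{\left(r,f \right)} = r - 3 r = - 2 r$)
$w{\left(9,-2 \right)} 4 \cdot 11 = \left(-2\right) 9 \cdot 4 \cdot 11 = \left(-18\right) 4 \cdot 11 = \left(-72\right) 11 = -792$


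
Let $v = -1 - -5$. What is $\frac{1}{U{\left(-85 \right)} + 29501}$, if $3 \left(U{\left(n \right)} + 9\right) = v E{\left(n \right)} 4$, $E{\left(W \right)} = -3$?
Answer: $\frac{1}{29476} \approx 3.3926 \cdot 10^{-5}$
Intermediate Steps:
$v = 4$ ($v = -1 + 5 = 4$)
$U{\left(n \right)} = -25$ ($U{\left(n \right)} = -9 + \frac{4 \left(-3\right) 4}{3} = -9 + \frac{\left(-12\right) 4}{3} = -9 + \frac{1}{3} \left(-48\right) = -9 - 16 = -25$)
$\frac{1}{U{\left(-85 \right)} + 29501} = \frac{1}{-25 + 29501} = \frac{1}{29476}$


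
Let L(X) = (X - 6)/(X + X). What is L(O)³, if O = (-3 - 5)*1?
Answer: 343/512 ≈ 0.66992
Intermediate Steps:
O = -8 (O = -8*1 = -8)
L(X) = (-6 + X)/(2*X) (L(X) = (-6 + X)/((2*X)) = (-6 + X)*(1/(2*X)) = (-6 + X)/(2*X))
L(O)³ = ((½)*(-6 - 8)/(-8))³ = ((½)*(-⅛)*(-14))³ = (7/8)³ = 343/512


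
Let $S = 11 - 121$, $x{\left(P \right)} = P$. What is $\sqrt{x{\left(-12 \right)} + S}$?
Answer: $i \sqrt{122} \approx 11.045 i$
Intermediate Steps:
$S = -110$ ($S = 11 - 121 = -110$)
$\sqrt{x{\left(-12 \right)} + S} = \sqrt{-12 - 110} = \sqrt{-122} = i \sqrt{122}$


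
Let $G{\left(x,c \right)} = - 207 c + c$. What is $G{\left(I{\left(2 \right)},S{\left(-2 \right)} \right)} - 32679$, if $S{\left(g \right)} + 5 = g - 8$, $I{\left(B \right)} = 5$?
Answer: $-29589$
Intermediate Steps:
$S{\left(g \right)} = -13 + g$ ($S{\left(g \right)} = -5 + \left(g - 8\right) = -5 + \left(-8 + g\right) = -13 + g$)
$G{\left(x,c \right)} = - 206 c$
$G{\left(I{\left(2 \right)},S{\left(-2 \right)} \right)} - 32679 = - 206 \left(-13 - 2\right) - 32679 = \left(-206\right) \left(-15\right) - 32679 = 3090 - 32679 = -29589$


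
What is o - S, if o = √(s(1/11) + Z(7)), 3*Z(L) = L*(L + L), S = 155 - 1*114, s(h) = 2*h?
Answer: -41 + 2*√8943/33 ≈ -35.269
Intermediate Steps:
S = 41 (S = 155 - 114 = 41)
Z(L) = 2*L²/3 (Z(L) = (L*(L + L))/3 = (L*(2*L))/3 = (2*L²)/3 = 2*L²/3)
o = 2*√8943/33 (o = √(2/11 + (⅔)*7²) = √(2*(1/11) + (⅔)*49) = √(2/11 + 98/3) = √(1084/33) = 2*√8943/33 ≈ 5.7314)
o - S = 2*√8943/33 - 1*41 = 2*√8943/33 - 41 = -41 + 2*√8943/33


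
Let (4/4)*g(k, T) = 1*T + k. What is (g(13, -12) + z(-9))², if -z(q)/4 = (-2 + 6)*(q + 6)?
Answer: 2401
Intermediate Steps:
z(q) = -96 - 16*q (z(q) = -4*(-2 + 6)*(q + 6) = -16*(6 + q) = -4*(24 + 4*q) = -96 - 16*q)
g(k, T) = T + k (g(k, T) = 1*T + k = T + k)
(g(13, -12) + z(-9))² = ((-12 + 13) + (-96 - 16*(-9)))² = (1 + (-96 + 144))² = (1 + 48)² = 49² = 2401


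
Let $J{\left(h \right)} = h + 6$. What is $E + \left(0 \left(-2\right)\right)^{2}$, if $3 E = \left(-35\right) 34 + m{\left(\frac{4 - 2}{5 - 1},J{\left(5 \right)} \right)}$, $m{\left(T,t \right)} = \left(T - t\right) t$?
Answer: $- \frac{2611}{6} \approx -435.17$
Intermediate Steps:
$J{\left(h \right)} = 6 + h$
$m{\left(T,t \right)} = t \left(T - t\right)$
$E = - \frac{2611}{6}$ ($E = \frac{\left(-35\right) 34 + \left(6 + 5\right) \left(\frac{4 - 2}{5 - 1} - \left(6 + 5\right)\right)}{3} = \frac{-1190 + 11 \left(\frac{2}{4} - 11\right)}{3} = \frac{-1190 + 11 \left(2 \cdot \frac{1}{4} - 11\right)}{3} = \frac{-1190 + 11 \left(\frac{1}{2} - 11\right)}{3} = \frac{-1190 + 11 \left(- \frac{21}{2}\right)}{3} = \frac{-1190 - \frac{231}{2}}{3} = \frac{1}{3} \left(- \frac{2611}{2}\right) = - \frac{2611}{6} \approx -435.17$)
$E + \left(0 \left(-2\right)\right)^{2} = - \frac{2611}{6} + \left(0 \left(-2\right)\right)^{2} = - \frac{2611}{6} + 0^{2} = - \frac{2611}{6} + 0 = - \frac{2611}{6}$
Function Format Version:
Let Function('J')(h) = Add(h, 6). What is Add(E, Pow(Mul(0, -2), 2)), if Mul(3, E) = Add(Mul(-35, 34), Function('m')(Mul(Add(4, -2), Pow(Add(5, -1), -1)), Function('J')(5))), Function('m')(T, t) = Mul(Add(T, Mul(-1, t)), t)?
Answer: Rational(-2611, 6) ≈ -435.17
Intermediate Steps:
Function('J')(h) = Add(6, h)
Function('m')(T, t) = Mul(t, Add(T, Mul(-1, t)))
E = Rational(-2611, 6) (E = Mul(Rational(1, 3), Add(Mul(-35, 34), Mul(Add(6, 5), Add(Mul(Add(4, -2), Pow(Add(5, -1), -1)), Mul(-1, Add(6, 5)))))) = Mul(Rational(1, 3), Add(-1190, Mul(11, Add(Mul(2, Pow(4, -1)), Mul(-1, 11))))) = Mul(Rational(1, 3), Add(-1190, Mul(11, Add(Mul(2, Rational(1, 4)), -11)))) = Mul(Rational(1, 3), Add(-1190, Mul(11, Add(Rational(1, 2), -11)))) = Mul(Rational(1, 3), Add(-1190, Mul(11, Rational(-21, 2)))) = Mul(Rational(1, 3), Add(-1190, Rational(-231, 2))) = Mul(Rational(1, 3), Rational(-2611, 2)) = Rational(-2611, 6) ≈ -435.17)
Add(E, Pow(Mul(0, -2), 2)) = Add(Rational(-2611, 6), Pow(Mul(0, -2), 2)) = Add(Rational(-2611, 6), Pow(0, 2)) = Add(Rational(-2611, 6), 0) = Rational(-2611, 6)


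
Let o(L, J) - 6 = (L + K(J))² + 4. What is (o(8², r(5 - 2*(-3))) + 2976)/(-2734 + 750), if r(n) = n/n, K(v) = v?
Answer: -7211/1984 ≈ -3.6346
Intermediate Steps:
r(n) = 1
o(L, J) = 10 + (J + L)² (o(L, J) = 6 + ((L + J)² + 4) = 6 + ((J + L)² + 4) = 6 + (4 + (J + L)²) = 10 + (J + L)²)
(o(8², r(5 - 2*(-3))) + 2976)/(-2734 + 750) = ((10 + (1 + 8²)²) + 2976)/(-2734 + 750) = ((10 + (1 + 64)²) + 2976)/(-1984) = ((10 + 65²) + 2976)*(-1/1984) = ((10 + 4225) + 2976)*(-1/1984) = (4235 + 2976)*(-1/1984) = 7211*(-1/1984) = -7211/1984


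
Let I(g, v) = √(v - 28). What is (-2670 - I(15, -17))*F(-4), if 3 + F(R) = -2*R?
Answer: -13350 - 15*I*√5 ≈ -13350.0 - 33.541*I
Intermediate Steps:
I(g, v) = √(-28 + v)
F(R) = -3 - 2*R
(-2670 - I(15, -17))*F(-4) = (-2670 - √(-28 - 17))*(-3 - 2*(-4)) = (-2670 - √(-45))*(-3 + 8) = (-2670 - 3*I*√5)*5 = -13350 - 15*I*√5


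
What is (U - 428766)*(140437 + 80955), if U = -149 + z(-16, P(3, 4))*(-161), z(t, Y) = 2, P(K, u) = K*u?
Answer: -95029637904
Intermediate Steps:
U = -471 (U = -149 + 2*(-161) = -149 - 322 = -471)
(U - 428766)*(140437 + 80955) = (-471 - 428766)*(140437 + 80955) = -429237*221392 = -95029637904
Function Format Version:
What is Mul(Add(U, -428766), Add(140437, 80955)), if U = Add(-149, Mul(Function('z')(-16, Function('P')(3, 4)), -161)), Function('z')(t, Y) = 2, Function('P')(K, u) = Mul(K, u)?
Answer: -95029637904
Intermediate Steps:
U = -471 (U = Add(-149, Mul(2, -161)) = Add(-149, -322) = -471)
Mul(Add(U, -428766), Add(140437, 80955)) = Mul(Add(-471, -428766), Add(140437, 80955)) = Mul(-429237, 221392) = -95029637904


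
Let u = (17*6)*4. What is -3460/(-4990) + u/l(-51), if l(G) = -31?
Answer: -192866/15469 ≈ -12.468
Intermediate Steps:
u = 408 (u = 102*4 = 408)
-3460/(-4990) + u/l(-51) = -3460/(-4990) + 408/(-31) = -3460*(-1/4990) + 408*(-1/31) = 346/499 - 408/31 = -192866/15469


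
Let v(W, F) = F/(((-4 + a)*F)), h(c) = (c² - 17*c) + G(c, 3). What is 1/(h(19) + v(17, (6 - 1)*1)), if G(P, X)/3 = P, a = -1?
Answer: 5/474 ≈ 0.010549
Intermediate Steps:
G(P, X) = 3*P
h(c) = c² - 14*c (h(c) = (c² - 17*c) + 3*c = c² - 14*c)
v(W, F) = -⅕ (v(W, F) = F/(((-4 - 1)*F)) = F/((-5*F)) = F*(-1/(5*F)) = -⅕)
1/(h(19) + v(17, (6 - 1)*1)) = 1/(19*(-14 + 19) - ⅕) = 1/(19*5 - ⅕) = 1/(95 - ⅕) = 1/(474/5) = 5/474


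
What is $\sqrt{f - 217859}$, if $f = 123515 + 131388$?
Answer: $42 \sqrt{21} \approx 192.47$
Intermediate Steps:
$f = 254903$
$\sqrt{f - 217859} = \sqrt{254903 - 217859} = \sqrt{37044} = 42 \sqrt{21}$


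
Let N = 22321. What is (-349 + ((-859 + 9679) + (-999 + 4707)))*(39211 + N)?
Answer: 749398228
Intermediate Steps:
(-349 + ((-859 + 9679) + (-999 + 4707)))*(39211 + N) = (-349 + ((-859 + 9679) + (-999 + 4707)))*(39211 + 22321) = (-349 + (8820 + 3708))*61532 = (-349 + 12528)*61532 = 12179*61532 = 749398228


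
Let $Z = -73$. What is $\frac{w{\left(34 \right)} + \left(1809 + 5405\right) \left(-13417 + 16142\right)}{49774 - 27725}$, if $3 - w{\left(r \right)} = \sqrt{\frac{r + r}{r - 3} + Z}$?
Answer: $\frac{19658153}{22049} - \frac{i \sqrt{68045}}{683519} \approx 891.57 - 0.00038163 i$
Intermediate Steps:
$w{\left(r \right)} = 3 - \sqrt{-73 + \frac{2 r}{-3 + r}}$ ($w{\left(r \right)} = 3 - \sqrt{\frac{r + r}{r - 3} - 73} = 3 - \sqrt{\frac{2 r}{-3 + r} - 73} = 3 - \sqrt{-73 + \frac{2 r}{-3 + r}}$)
$\frac{w{\left(34 \right)} + \left(1809 + 5405\right) \left(-13417 + 16142\right)}{49774 - 27725} = \frac{\left(3 - \sqrt{- \frac{-219 + 71 \cdot 34}{-3 + 34}}\right) + \left(1809 + 5405\right) \left(-13417 + 16142\right)}{49774 - 27725} = \frac{\left(3 - \sqrt{- \frac{-219 + 2414}{31}}\right) + 7214 \cdot 2725}{22049} = \left(\left(3 - \sqrt{\left(-1\right) \frac{1}{31} \cdot 2195}\right) + 19658150\right) \frac{1}{22049} = \left(\left(3 - \sqrt{- \frac{2195}{31}}\right) + 19658150\right) \frac{1}{22049} = \left(\left(3 - \frac{i \sqrt{68045}}{31}\right) + 19658150\right) \frac{1}{22049} = \left(19658153 - \frac{i \sqrt{68045}}{31}\right) \frac{1}{22049} = \frac{19658153}{22049} - \frac{i \sqrt{68045}}{683519}$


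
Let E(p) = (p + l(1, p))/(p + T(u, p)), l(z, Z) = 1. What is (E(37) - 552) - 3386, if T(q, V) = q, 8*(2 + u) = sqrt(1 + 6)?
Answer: -44089502/11199 - 304*sqrt(7)/78393 ≈ -3936.9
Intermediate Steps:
u = -2 + sqrt(7)/8 (u = -2 + sqrt(1 + 6)/8 = -2 + sqrt(7)/8 ≈ -1.6693)
E(p) = (1 + p)/(-2 + p + sqrt(7)/8) (E(p) = (p + 1)/(p + (-2 + sqrt(7)/8)) = (1 + p)/(-2 + p + sqrt(7)/8))
(E(37) - 552) - 3386 = (8*(1 + 37)/(-16 + sqrt(7) + 8*37) - 552) - 3386 = (8*38/(-16 + sqrt(7) + 296) - 552) - 3386 = (8*38/(280 + sqrt(7)) - 552) - 3386 = (304/(280 + sqrt(7)) - 552) - 3386 = (-552 + 304/(280 + sqrt(7))) - 3386 = -3938 + 304/(280 + sqrt(7))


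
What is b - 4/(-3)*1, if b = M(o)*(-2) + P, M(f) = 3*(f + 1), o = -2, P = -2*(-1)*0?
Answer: 22/3 ≈ 7.3333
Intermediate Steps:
P = 0 (P = 2*0 = 0)
M(f) = 3 + 3*f (M(f) = 3*(1 + f) = 3 + 3*f)
b = 6 (b = (3 + 3*(-2))*(-2) + 0 = (3 - 6)*(-2) + 0 = -3*(-2) + 0 = 6 + 0 = 6)
b - 4/(-3)*1 = 6 - 4/(-3)*1 = 6 - 4*(-⅓)*1 = 6 + (4/3)*1 = 6 + 4/3 = 22/3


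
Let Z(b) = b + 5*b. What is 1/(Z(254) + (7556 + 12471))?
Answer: 1/21551 ≈ 4.6402e-5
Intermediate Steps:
Z(b) = 6*b
1/(Z(254) + (7556 + 12471)) = 1/(6*254 + (7556 + 12471)) = 1/(1524 + 20027) = 1/21551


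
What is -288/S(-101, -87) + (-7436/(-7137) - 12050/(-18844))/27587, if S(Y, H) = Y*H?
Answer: -13673598294395/417964398530994 ≈ -0.032715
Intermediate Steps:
S(Y, H) = H*Y
-288/S(-101, -87) + (-7436/(-7137) - 12050/(-18844))/27587 = -288/((-87*(-101))) + (-7436/(-7137) - 12050/(-18844))/27587 = -288/8787 + (-7436*(-1/7137) - 12050*(-1/18844))*(1/27587) = -288*1/8787 + (572/549 + 6025/9422)*(1/27587) = -96/2929 + (8697109/5172678)*(1/27587) = -96/2929 + 8697109/142698667986 = -13673598294395/417964398530994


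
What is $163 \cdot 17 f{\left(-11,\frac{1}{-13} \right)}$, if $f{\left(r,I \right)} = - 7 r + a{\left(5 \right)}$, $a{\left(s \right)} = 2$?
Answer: $218909$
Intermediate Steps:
$f{\left(r,I \right)} = 2 - 7 r$ ($f{\left(r,I \right)} = - 7 r + 2 = 2 - 7 r$)
$163 \cdot 17 f{\left(-11,\frac{1}{-13} \right)} = 163 \cdot 17 \left(2 - -77\right) = 2771 \left(2 + 77\right) = 2771 \cdot 79 = 218909$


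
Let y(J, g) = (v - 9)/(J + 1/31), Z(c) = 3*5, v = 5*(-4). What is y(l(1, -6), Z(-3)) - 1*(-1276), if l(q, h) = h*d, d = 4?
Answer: 948967/743 ≈ 1277.2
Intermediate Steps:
v = -20
Z(c) = 15
l(q, h) = 4*h (l(q, h) = h*4 = 4*h)
y(J, g) = -29/(1/31 + J) (y(J, g) = (-20 - 9)/(J + 1/31) = -29/(J + 1/31) = -29/(1/31 + J))
y(l(1, -6), Z(-3)) - 1*(-1276) = -899/(1 + 31*(4*(-6))) - 1*(-1276) = -899/(1 + 31*(-24)) + 1276 = -899/(1 - 744) + 1276 = -899/(-743) + 1276 = -899*(-1/743) + 1276 = 899/743 + 1276 = 948967/743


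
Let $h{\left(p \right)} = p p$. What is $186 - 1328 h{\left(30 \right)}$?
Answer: $-1195014$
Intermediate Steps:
$h{\left(p \right)} = p^{2}$
$186 - 1328 h{\left(30 \right)} = 186 - 1328 \cdot 30^{2} = 186 - 1195200 = -1195014$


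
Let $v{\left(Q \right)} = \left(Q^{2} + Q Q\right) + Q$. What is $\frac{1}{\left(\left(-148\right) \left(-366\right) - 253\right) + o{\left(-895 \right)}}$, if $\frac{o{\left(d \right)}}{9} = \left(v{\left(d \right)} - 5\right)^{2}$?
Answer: $\frac{1}{23073131956415} \approx 4.334 \cdot 10^{-14}$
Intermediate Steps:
$v{\left(Q \right)} = Q + 2 Q^{2}$ ($v{\left(Q \right)} = \left(Q^{2} + Q^{2}\right) + Q = 2 Q^{2} + Q = Q + 2 Q^{2}$)
$o{\left(d \right)} = 9 \left(-5 + d \left(1 + 2 d\right)\right)^{2}$ ($o{\left(d \right)} = 9 \left(d \left(1 + 2 d\right) - 5\right)^{2} = 9 \left(-5 + d \left(1 + 2 d\right)\right)^{2}$)
$\frac{1}{\left(\left(-148\right) \left(-366\right) - 253\right) + o{\left(-895 \right)}} = \frac{1}{\left(\left(-148\right) \left(-366\right) - 253\right) + 9 \left(-5 - 895 \left(1 + 2 \left(-895\right)\right)\right)^{2}} = \frac{1}{\left(54168 - 253\right) + 9 \left(-5 - 895 \left(1 - 1790\right)\right)^{2}} = \frac{1}{53915 + 9 \left(-5 - -1601155\right)^{2}} = \frac{1}{53915 + 9 \left(-5 + 1601155\right)^{2}} = \frac{1}{53915 + 9 \cdot 1601150^{2}} = \frac{1}{53915 + 9 \cdot 2563681322500} = \frac{1}{53915 + 23073131902500} = \frac{1}{23073131956415}$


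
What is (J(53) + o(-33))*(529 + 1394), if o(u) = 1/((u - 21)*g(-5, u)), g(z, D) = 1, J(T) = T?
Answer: 1833901/18 ≈ 1.0188e+5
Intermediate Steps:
o(u) = 1/(-21 + u) (o(u) = 1/((u - 21)*1) = 1/(-21 + u))
(J(53) + o(-33))*(529 + 1394) = (53 + 1/(-21 - 33))*(529 + 1394) = (53 + 1/(-54))*1923 = (53 - 1/54)*1923 = (2861/54)*1923 = 1833901/18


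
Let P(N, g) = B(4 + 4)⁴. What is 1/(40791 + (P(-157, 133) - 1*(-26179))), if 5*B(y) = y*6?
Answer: 625/47164666 ≈ 1.3251e-5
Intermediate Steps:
B(y) = 6*y/5 (B(y) = (y*6)/5 = (6*y)/5 = 6*y/5)
P(N, g) = 5308416/625 (P(N, g) = (6*(4 + 4)/5)⁴ = ((6/5)*8)⁴ = (48/5)⁴ = 5308416/625)
1/(40791 + (P(-157, 133) - 1*(-26179))) = 1/(40791 + (5308416/625 - 1*(-26179))) = 1/(40791 + (5308416/625 + 26179)) = 1/(40791 + 21670291/625) = 1/(47164666/625) = 625/47164666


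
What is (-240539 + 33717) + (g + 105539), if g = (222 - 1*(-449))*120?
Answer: -20763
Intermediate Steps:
g = 80520 (g = (222 + 449)*120 = 671*120 = 80520)
(-240539 + 33717) + (g + 105539) = (-240539 + 33717) + (80520 + 105539) = -206822 + 186059 = -20763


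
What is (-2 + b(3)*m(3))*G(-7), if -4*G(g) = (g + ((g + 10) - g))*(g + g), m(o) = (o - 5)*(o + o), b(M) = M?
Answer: -399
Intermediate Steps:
m(o) = 2*o*(-5 + o) (m(o) = (-5 + o)*(2*o) = 2*o*(-5 + o))
G(g) = -g*(10 + g)/2 (G(g) = -(g + ((g + 10) - g))*(g + g)/4 = -(g + ((10 + g) - g))*2*g/4 = -(g + 10)*2*g/4 = -(10 + g)*2*g/4 = -g*(10 + g)/2)
(-2 + b(3)*m(3))*G(-7) = (-2 + 3*(2*3*(-5 + 3)))*(-½*(-7)*(10 - 7)) = (-2 + 3*(2*3*(-2)))*(-½*(-7)*3) = (-2 + 3*(-12))*(21/2) = (-2 - 36)*(21/2) = -38*21/2 = -399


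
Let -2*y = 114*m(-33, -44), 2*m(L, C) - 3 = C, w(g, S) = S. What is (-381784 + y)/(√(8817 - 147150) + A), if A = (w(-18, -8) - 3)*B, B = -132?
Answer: -184217902/748879 + 761231*I*√138333/4493274 ≈ -245.99 + 63.011*I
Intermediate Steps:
A = 1452 (A = (-8 - 3)*(-132) = -11*(-132) = 1452)
m(L, C) = 3/2 + C/2
y = 2337/2 (y = -57*(3/2 + (½)*(-44)) = -57*(3/2 - 22) = -57*(-41)/2 = -½*(-2337) = 2337/2 ≈ 1168.5)
(-381784 + y)/(√(8817 - 147150) + A) = (-381784 + 2337/2)/(√(8817 - 147150) + 1452) = -761231/(2*(√(-138333) + 1452)) = -761231/(2*(I*√138333 + 1452)) = -761231/(2*(1452 + I*√138333))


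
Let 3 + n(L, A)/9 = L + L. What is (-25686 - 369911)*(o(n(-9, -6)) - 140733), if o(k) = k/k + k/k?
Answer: 55672761407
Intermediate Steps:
n(L, A) = -27 + 18*L (n(L, A) = -27 + 9*(L + L) = -27 + 9*(2*L) = -27 + 18*L)
o(k) = 2 (o(k) = 1 + 1 = 2)
(-25686 - 369911)*(o(n(-9, -6)) - 140733) = (-25686 - 369911)*(2 - 140733) = -395597*(-140731) = 55672761407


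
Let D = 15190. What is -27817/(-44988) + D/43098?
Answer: 313704131/323148804 ≈ 0.97077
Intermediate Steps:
-27817/(-44988) + D/43098 = -27817/(-44988) + 15190/43098 = -27817*(-1/44988) + 15190*(1/43098) = 27817/44988 + 7595/21549 = 313704131/323148804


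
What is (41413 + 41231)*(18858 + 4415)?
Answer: 1923373812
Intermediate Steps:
(41413 + 41231)*(18858 + 4415) = 82644*23273 = 1923373812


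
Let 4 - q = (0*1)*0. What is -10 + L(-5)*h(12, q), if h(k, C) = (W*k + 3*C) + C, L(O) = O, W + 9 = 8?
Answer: -30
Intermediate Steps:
W = -1 (W = -9 + 8 = -1)
q = 4 (q = 4 - 0*1*0 = 4 - 0*0 = 4 - 1*0 = 4 + 0 = 4)
h(k, C) = -k + 4*C (h(k, C) = (-k + 3*C) + C = -k + 4*C)
-10 + L(-5)*h(12, q) = -10 - 5*(-1*12 + 4*4) = -10 - 5*(-12 + 16) = -10 - 5*4 = -10 - 20 = -30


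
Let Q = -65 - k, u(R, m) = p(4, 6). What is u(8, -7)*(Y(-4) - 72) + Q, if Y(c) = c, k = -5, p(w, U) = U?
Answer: -516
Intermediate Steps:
u(R, m) = 6
Q = -60 (Q = -65 - 1*(-5) = -65 + 5 = -60)
u(8, -7)*(Y(-4) - 72) + Q = 6*(-4 - 72) - 60 = 6*(-76) - 60 = -456 - 60 = -516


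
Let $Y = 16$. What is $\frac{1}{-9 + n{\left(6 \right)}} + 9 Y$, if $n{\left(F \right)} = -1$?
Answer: $\frac{1439}{10} \approx 143.9$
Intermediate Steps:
$\frac{1}{-9 + n{\left(6 \right)}} + 9 Y = \frac{1}{-9 - 1} + 9 \cdot 16 = \frac{1}{-10} + 144 = - \frac{1}{10} + 144 = \frac{1439}{10}$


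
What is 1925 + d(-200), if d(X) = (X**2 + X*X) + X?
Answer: 81725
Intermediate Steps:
d(X) = X + 2*X**2 (d(X) = (X**2 + X**2) + X = 2*X**2 + X = X + 2*X**2)
1925 + d(-200) = 1925 - 200*(1 + 2*(-200)) = 1925 - 200*(1 - 400) = 1925 - 200*(-399) = 1925 + 79800 = 81725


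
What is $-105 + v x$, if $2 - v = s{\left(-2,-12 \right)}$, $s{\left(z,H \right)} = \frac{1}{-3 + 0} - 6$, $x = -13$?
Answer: $- \frac{640}{3} \approx -213.33$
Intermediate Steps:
$s{\left(z,H \right)} = - \frac{19}{3}$ ($s{\left(z,H \right)} = \frac{1}{-3} - 6 = - \frac{1}{3} - 6 = - \frac{19}{3}$)
$v = \frac{25}{3}$ ($v = 2 - - \frac{19}{3} = 2 + \frac{19}{3} = \frac{25}{3} \approx 8.3333$)
$-105 + v x = -105 + \frac{25}{3} \left(-13\right) = -105 - \frac{325}{3} = - \frac{640}{3}$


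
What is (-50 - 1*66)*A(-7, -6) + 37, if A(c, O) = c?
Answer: 849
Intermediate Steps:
(-50 - 1*66)*A(-7, -6) + 37 = (-50 - 1*66)*(-7) + 37 = (-50 - 66)*(-7) + 37 = -116*(-7) + 37 = 812 + 37 = 849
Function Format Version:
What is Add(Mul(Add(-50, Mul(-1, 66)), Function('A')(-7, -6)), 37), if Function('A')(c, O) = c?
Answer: 849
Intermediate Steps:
Add(Mul(Add(-50, Mul(-1, 66)), Function('A')(-7, -6)), 37) = Add(Mul(Add(-50, Mul(-1, 66)), -7), 37) = Add(Mul(Add(-50, -66), -7), 37) = Add(Mul(-116, -7), 37) = Add(812, 37) = 849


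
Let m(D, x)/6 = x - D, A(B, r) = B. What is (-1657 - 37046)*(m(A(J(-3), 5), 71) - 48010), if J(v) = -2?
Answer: 1841179116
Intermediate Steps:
m(D, x) = -6*D + 6*x (m(D, x) = 6*(x - D) = -6*D + 6*x)
(-1657 - 37046)*(m(A(J(-3), 5), 71) - 48010) = (-1657 - 37046)*((-6*(-2) + 6*71) - 48010) = -38703*((12 + 426) - 48010) = -38703*(438 - 48010) = -38703*(-47572) = 1841179116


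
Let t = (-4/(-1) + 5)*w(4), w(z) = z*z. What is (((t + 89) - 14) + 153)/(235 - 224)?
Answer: 372/11 ≈ 33.818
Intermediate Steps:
w(z) = z²
t = 144 (t = (-4/(-1) + 5)*4² = (-4*(-1) + 5)*16 = (4 + 5)*16 = 9*16 = 144)
(((t + 89) - 14) + 153)/(235 - 224) = (((144 + 89) - 14) + 153)/(235 - 224) = ((233 - 14) + 153)/11 = (219 + 153)*(1/11) = 372*(1/11) = 372/11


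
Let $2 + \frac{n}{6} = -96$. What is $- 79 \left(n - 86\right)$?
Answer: $53246$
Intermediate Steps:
$n = -588$ ($n = -12 + 6 \left(-96\right) = -12 - 576 = -588$)
$- 79 \left(n - 86\right) = - 79 \left(-588 - 86\right) = \left(-79\right) \left(-674\right) = 53246$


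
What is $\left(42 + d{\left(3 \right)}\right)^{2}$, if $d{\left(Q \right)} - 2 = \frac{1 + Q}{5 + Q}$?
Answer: $\frac{7921}{4} \approx 1980.3$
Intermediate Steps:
$d{\left(Q \right)} = 2 + \frac{1 + Q}{5 + Q}$
$\left(42 + d{\left(3 \right)}\right)^{2} = \left(42 + \frac{11 + 3 \cdot 3}{5 + 3}\right)^{2} = \left(42 + \frac{11 + 9}{8}\right)^{2} = \left(42 + \frac{1}{8} \cdot 20\right)^{2} = \left(42 + \frac{5}{2}\right)^{2} = \left(\frac{89}{2}\right)^{2} = \frac{7921}{4}$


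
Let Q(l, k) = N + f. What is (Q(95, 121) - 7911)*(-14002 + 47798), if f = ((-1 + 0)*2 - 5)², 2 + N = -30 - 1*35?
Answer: -267968484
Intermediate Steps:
N = -67 (N = -2 + (-30 - 1*35) = -2 + (-30 - 35) = -2 - 65 = -67)
f = 49 (f = (-1*2 - 5)² = (-2 - 5)² = (-7)² = 49)
Q(l, k) = -18 (Q(l, k) = -67 + 49 = -18)
(Q(95, 121) - 7911)*(-14002 + 47798) = (-18 - 7911)*(-14002 + 47798) = -7929*33796 = -267968484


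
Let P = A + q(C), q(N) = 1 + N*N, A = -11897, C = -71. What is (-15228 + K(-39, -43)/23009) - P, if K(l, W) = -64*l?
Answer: -192651861/23009 ≈ -8372.9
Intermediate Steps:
q(N) = 1 + N**2
P = -6855 (P = -11897 + (1 + (-71)**2) = -11897 + (1 + 5041) = -11897 + 5042 = -6855)
(-15228 + K(-39, -43)/23009) - P = (-15228 - 64*(-39)/23009) - 1*(-6855) = (-15228 + 2496*(1/23009)) + 6855 = (-15228 + 2496/23009) + 6855 = -350378556/23009 + 6855 = -192651861/23009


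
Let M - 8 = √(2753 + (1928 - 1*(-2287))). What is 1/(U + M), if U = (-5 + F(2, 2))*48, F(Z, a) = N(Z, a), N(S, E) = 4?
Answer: 5/671 + √1742/2684 ≈ 0.023002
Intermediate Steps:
F(Z, a) = 4
U = -48 (U = (-5 + 4)*48 = -1*48 = -48)
M = 8 + 2*√1742 (M = 8 + √(2753 + (1928 - 1*(-2287))) = 8 + √(2753 + (1928 + 2287)) = 8 + √(2753 + 4215) = 8 + √6968 = 8 + 2*√1742 ≈ 91.475)
1/(U + M) = 1/(-48 + (8 + 2*√1742)) = 1/(-40 + 2*√1742)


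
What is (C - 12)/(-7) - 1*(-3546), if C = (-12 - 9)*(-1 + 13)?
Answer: 25086/7 ≈ 3583.7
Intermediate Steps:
C = -252 (C = -21*12 = -252)
(C - 12)/(-7) - 1*(-3546) = (-252 - 12)/(-7) - 1*(-3546) = -264*(-⅐) + 3546 = 264/7 + 3546 = 25086/7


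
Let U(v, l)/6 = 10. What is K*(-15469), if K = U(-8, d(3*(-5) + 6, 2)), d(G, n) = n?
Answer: -928140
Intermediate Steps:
U(v, l) = 60 (U(v, l) = 6*10 = 60)
K = 60
K*(-15469) = 60*(-15469) = -928140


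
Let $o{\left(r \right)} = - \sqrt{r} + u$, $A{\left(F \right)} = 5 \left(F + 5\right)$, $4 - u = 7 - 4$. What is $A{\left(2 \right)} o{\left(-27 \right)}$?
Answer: $35 - 105 i \sqrt{3} \approx 35.0 - 181.87 i$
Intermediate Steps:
$u = 1$ ($u = 4 - \left(7 - 4\right) = 4 - 3 = 1$)
$A{\left(F \right)} = 25 + 5 F$ ($A{\left(F \right)} = 5 \left(5 + F\right) = 25 + 5 F$)
$o{\left(r \right)} = 1 - \sqrt{r}$ ($o{\left(r \right)} = - \sqrt{r} + 1 = 1 - \sqrt{r}$)
$A{\left(2 \right)} o{\left(-27 \right)} = \left(25 + 5 \cdot 2\right) \left(1 - \sqrt{-27}\right) = \left(25 + 10\right) \left(1 - 3 i \sqrt{3}\right) = 35 \left(1 - 3 i \sqrt{3}\right) = 35 - 105 i \sqrt{3}$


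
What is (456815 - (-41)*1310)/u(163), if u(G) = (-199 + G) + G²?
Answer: 510525/26533 ≈ 19.241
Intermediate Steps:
u(G) = -199 + G + G²
(456815 - (-41)*1310)/u(163) = (456815 - (-41)*1310)/(-199 + 163 + 163²) = (456815 - 1*(-53710))/(-199 + 163 + 26569) = (456815 + 53710)/26533 = 510525*(1/26533) = 510525/26533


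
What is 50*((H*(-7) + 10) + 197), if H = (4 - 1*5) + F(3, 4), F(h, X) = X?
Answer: 9300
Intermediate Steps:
H = 3 (H = (4 - 1*5) + 4 = (4 - 5) + 4 = -1 + 4 = 3)
50*((H*(-7) + 10) + 197) = 50*((3*(-7) + 10) + 197) = 50*((-21 + 10) + 197) = 50*(-11 + 197) = 50*186 = 9300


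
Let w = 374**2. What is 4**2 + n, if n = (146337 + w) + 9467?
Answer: 295696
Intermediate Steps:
w = 139876
n = 295680 (n = (146337 + 139876) + 9467 = 286213 + 9467 = 295680)
4**2 + n = 4**2 + 295680 = 16 + 295680 = 295696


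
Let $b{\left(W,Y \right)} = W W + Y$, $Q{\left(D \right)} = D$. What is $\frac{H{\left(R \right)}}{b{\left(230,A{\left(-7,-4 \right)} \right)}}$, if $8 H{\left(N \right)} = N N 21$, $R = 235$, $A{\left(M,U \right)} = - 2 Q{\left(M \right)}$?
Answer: $\frac{386575}{141104} \approx 2.7396$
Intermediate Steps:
$A{\left(M,U \right)} = - 2 M$
$b{\left(W,Y \right)} = Y + W^{2}$ ($b{\left(W,Y \right)} = W^{2} + Y = Y + W^{2}$)
$H{\left(N \right)} = \frac{21 N^{2}}{8}$ ($H{\left(N \right)} = \frac{N N 21}{8} = \frac{N^{2} \cdot 21}{8} = \frac{21 N^{2}}{8}$)
$\frac{H{\left(R \right)}}{b{\left(230,A{\left(-7,-4 \right)} \right)}} = \frac{\frac{21}{8} \cdot 235^{2}}{\left(-2\right) \left(-7\right) + 230^{2}} = \frac{\frac{21}{8} \cdot 55225}{14 + 52900} = \frac{1159725}{8 \cdot 52914} = \frac{1159725}{8} \cdot \frac{1}{52914} = \frac{386575}{141104}$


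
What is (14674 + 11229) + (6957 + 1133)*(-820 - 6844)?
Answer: -61975857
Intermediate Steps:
(14674 + 11229) + (6957 + 1133)*(-820 - 6844) = 25903 + 8090*(-7664) = 25903 - 62001760 = -61975857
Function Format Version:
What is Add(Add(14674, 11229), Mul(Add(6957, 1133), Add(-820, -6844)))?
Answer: -61975857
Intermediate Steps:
Add(Add(14674, 11229), Mul(Add(6957, 1133), Add(-820, -6844))) = Add(25903, Mul(8090, -7664)) = Add(25903, -62001760) = -61975857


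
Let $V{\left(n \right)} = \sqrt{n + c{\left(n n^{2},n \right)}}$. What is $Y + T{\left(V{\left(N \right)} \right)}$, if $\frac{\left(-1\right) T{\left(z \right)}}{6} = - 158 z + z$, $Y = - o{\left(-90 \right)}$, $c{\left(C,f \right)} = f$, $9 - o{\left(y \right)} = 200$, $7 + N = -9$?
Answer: $191 + 3768 i \sqrt{2} \approx 191.0 + 5328.8 i$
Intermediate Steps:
$N = -16$ ($N = -7 - 9 = -16$)
$o{\left(y \right)} = -191$ ($o{\left(y \right)} = 9 - 200 = -191$)
$Y = 191$ ($Y = \left(-1\right) \left(-191\right) = 191$)
$V{\left(n \right)} = \sqrt{2} \sqrt{n}$ ($V{\left(n \right)} = \sqrt{n + n} = \sqrt{2 n} = \sqrt{2} \sqrt{n}$)
$T{\left(z \right)} = 942 z$ ($T{\left(z \right)} = - 6 \left(- 158 z + z\right) = - 6 \left(- 157 z\right) = 942 z$)
$Y + T{\left(V{\left(N \right)} \right)} = 191 + 942 \sqrt{2} \sqrt{-16} = 191 + 942 \sqrt{2} \cdot 4 i = 191 + 942 \cdot 4 i \sqrt{2} = 191 + 3768 i \sqrt{2}$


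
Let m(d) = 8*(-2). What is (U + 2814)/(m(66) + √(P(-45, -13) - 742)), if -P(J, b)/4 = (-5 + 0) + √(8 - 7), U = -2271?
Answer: -4344/491 - 5973*I*√6/982 ≈ -8.8472 - 14.899*I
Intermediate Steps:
P(J, b) = 16 (P(J, b) = -4*((-5 + 0) + √(8 - 7)) = -4*(-5 + √1) = -4*(-5 + 1) = -4*(-4) = 16)
m(d) = -16
(U + 2814)/(m(66) + √(P(-45, -13) - 742)) = (-2271 + 2814)/(-16 + √(16 - 742)) = 543/(-16 + √(-726)) = 543/(-16 + 11*I*√6)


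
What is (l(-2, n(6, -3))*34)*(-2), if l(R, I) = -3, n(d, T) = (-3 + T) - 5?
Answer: 204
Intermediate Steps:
n(d, T) = -8 + T
(l(-2, n(6, -3))*34)*(-2) = -3*34*(-2) = -102*(-2) = 204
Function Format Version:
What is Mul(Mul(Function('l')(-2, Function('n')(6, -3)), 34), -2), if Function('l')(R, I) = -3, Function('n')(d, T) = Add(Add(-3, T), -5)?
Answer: 204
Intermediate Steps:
Function('n')(d, T) = Add(-8, T)
Mul(Mul(Function('l')(-2, Function('n')(6, -3)), 34), -2) = Mul(Mul(-3, 34), -2) = Mul(-102, -2) = 204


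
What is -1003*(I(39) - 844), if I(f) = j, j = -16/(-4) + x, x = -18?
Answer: 860574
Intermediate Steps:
j = -14 (j = -16/(-4) - 18 = -16*(-¼) - 18 = 4 - 18 = -14)
I(f) = -14
-1003*(I(39) - 844) = -1003*(-14 - 844) = -1003*(-858) = 860574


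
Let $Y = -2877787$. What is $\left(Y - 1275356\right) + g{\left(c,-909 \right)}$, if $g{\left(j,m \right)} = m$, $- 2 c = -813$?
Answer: $-4154052$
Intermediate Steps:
$c = \frac{813}{2}$ ($c = \left(- \frac{1}{2}\right) \left(-813\right) = \frac{813}{2} \approx 406.5$)
$\left(Y - 1275356\right) + g{\left(c,-909 \right)} = \left(-2877787 - 1275356\right) - 909 = -4153143 - 909 = -4154052$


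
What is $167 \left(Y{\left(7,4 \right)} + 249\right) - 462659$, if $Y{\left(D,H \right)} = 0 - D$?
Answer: $-422245$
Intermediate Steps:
$Y{\left(D,H \right)} = - D$
$167 \left(Y{\left(7,4 \right)} + 249\right) - 462659 = 167 \left(\left(-1\right) 7 + 249\right) - 462659 = 167 \left(-7 + 249\right) - 462659 = 167 \cdot 242 - 462659 = 40414 - 462659 = -422245$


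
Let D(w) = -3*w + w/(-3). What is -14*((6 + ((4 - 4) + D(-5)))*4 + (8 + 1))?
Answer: -4186/3 ≈ -1395.3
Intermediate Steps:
D(w) = -10*w/3 (D(w) = -3*w + w*(-⅓) = -3*w - w/3 = -10*w/3)
-14*((6 + ((4 - 4) + D(-5)))*4 + (8 + 1)) = -14*((6 + ((4 - 4) - 10/3*(-5)))*4 + (8 + 1)) = -14*((6 + (0 + 50/3))*4 + 9) = -14*((6 + 50/3)*4 + 9) = -14*((68/3)*4 + 9) = -14*(272/3 + 9) = -14*299/3 = -4186/3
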